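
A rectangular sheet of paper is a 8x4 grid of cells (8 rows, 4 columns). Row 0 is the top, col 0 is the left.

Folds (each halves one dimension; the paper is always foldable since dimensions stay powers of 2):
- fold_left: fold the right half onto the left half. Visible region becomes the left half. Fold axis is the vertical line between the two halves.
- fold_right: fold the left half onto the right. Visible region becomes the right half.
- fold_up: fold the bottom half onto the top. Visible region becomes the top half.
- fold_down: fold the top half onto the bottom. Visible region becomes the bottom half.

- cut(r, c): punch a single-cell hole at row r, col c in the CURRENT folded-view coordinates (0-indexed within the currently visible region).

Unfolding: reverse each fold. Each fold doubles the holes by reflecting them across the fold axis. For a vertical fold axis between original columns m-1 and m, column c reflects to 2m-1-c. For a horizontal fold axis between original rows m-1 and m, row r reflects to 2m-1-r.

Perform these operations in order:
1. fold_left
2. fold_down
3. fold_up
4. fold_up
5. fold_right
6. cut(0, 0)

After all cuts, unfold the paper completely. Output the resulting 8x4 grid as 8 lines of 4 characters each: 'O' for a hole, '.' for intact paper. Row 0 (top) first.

Op 1 fold_left: fold axis v@2; visible region now rows[0,8) x cols[0,2) = 8x2
Op 2 fold_down: fold axis h@4; visible region now rows[4,8) x cols[0,2) = 4x2
Op 3 fold_up: fold axis h@6; visible region now rows[4,6) x cols[0,2) = 2x2
Op 4 fold_up: fold axis h@5; visible region now rows[4,5) x cols[0,2) = 1x2
Op 5 fold_right: fold axis v@1; visible region now rows[4,5) x cols[1,2) = 1x1
Op 6 cut(0, 0): punch at orig (4,1); cuts so far [(4, 1)]; region rows[4,5) x cols[1,2) = 1x1
Unfold 1 (reflect across v@1): 2 holes -> [(4, 0), (4, 1)]
Unfold 2 (reflect across h@5): 4 holes -> [(4, 0), (4, 1), (5, 0), (5, 1)]
Unfold 3 (reflect across h@6): 8 holes -> [(4, 0), (4, 1), (5, 0), (5, 1), (6, 0), (6, 1), (7, 0), (7, 1)]
Unfold 4 (reflect across h@4): 16 holes -> [(0, 0), (0, 1), (1, 0), (1, 1), (2, 0), (2, 1), (3, 0), (3, 1), (4, 0), (4, 1), (5, 0), (5, 1), (6, 0), (6, 1), (7, 0), (7, 1)]
Unfold 5 (reflect across v@2): 32 holes -> [(0, 0), (0, 1), (0, 2), (0, 3), (1, 0), (1, 1), (1, 2), (1, 3), (2, 0), (2, 1), (2, 2), (2, 3), (3, 0), (3, 1), (3, 2), (3, 3), (4, 0), (4, 1), (4, 2), (4, 3), (5, 0), (5, 1), (5, 2), (5, 3), (6, 0), (6, 1), (6, 2), (6, 3), (7, 0), (7, 1), (7, 2), (7, 3)]

Answer: OOOO
OOOO
OOOO
OOOO
OOOO
OOOO
OOOO
OOOO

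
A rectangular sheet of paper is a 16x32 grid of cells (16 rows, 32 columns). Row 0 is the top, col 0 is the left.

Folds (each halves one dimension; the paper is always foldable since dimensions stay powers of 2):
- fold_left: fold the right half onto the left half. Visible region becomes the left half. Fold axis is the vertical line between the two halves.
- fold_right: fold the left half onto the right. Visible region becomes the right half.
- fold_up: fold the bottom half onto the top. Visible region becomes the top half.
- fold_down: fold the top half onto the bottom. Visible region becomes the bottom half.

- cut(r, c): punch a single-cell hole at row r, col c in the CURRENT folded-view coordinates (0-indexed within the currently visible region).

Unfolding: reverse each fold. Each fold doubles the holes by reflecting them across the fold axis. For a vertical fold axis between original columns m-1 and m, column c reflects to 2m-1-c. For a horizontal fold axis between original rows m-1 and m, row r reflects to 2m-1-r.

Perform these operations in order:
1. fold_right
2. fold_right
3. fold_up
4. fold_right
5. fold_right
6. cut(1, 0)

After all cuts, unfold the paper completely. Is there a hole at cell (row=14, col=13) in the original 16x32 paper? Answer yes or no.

Op 1 fold_right: fold axis v@16; visible region now rows[0,16) x cols[16,32) = 16x16
Op 2 fold_right: fold axis v@24; visible region now rows[0,16) x cols[24,32) = 16x8
Op 3 fold_up: fold axis h@8; visible region now rows[0,8) x cols[24,32) = 8x8
Op 4 fold_right: fold axis v@28; visible region now rows[0,8) x cols[28,32) = 8x4
Op 5 fold_right: fold axis v@30; visible region now rows[0,8) x cols[30,32) = 8x2
Op 6 cut(1, 0): punch at orig (1,30); cuts so far [(1, 30)]; region rows[0,8) x cols[30,32) = 8x2
Unfold 1 (reflect across v@30): 2 holes -> [(1, 29), (1, 30)]
Unfold 2 (reflect across v@28): 4 holes -> [(1, 25), (1, 26), (1, 29), (1, 30)]
Unfold 3 (reflect across h@8): 8 holes -> [(1, 25), (1, 26), (1, 29), (1, 30), (14, 25), (14, 26), (14, 29), (14, 30)]
Unfold 4 (reflect across v@24): 16 holes -> [(1, 17), (1, 18), (1, 21), (1, 22), (1, 25), (1, 26), (1, 29), (1, 30), (14, 17), (14, 18), (14, 21), (14, 22), (14, 25), (14, 26), (14, 29), (14, 30)]
Unfold 5 (reflect across v@16): 32 holes -> [(1, 1), (1, 2), (1, 5), (1, 6), (1, 9), (1, 10), (1, 13), (1, 14), (1, 17), (1, 18), (1, 21), (1, 22), (1, 25), (1, 26), (1, 29), (1, 30), (14, 1), (14, 2), (14, 5), (14, 6), (14, 9), (14, 10), (14, 13), (14, 14), (14, 17), (14, 18), (14, 21), (14, 22), (14, 25), (14, 26), (14, 29), (14, 30)]
Holes: [(1, 1), (1, 2), (1, 5), (1, 6), (1, 9), (1, 10), (1, 13), (1, 14), (1, 17), (1, 18), (1, 21), (1, 22), (1, 25), (1, 26), (1, 29), (1, 30), (14, 1), (14, 2), (14, 5), (14, 6), (14, 9), (14, 10), (14, 13), (14, 14), (14, 17), (14, 18), (14, 21), (14, 22), (14, 25), (14, 26), (14, 29), (14, 30)]

Answer: yes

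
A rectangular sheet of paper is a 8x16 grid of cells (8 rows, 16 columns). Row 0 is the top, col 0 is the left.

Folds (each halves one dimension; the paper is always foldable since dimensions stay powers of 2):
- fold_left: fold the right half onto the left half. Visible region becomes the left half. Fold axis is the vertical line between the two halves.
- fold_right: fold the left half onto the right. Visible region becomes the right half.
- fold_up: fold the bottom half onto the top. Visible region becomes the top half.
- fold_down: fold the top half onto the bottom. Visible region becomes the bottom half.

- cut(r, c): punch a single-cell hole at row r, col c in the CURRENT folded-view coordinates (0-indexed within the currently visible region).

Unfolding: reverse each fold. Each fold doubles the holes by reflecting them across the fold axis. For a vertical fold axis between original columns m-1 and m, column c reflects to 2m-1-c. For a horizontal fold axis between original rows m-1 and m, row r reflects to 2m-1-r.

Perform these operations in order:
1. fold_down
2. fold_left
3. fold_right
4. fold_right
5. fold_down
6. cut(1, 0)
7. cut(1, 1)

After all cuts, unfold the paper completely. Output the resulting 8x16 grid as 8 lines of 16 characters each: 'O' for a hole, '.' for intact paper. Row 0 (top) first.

Answer: OOOOOOOOOOOOOOOO
................
................
OOOOOOOOOOOOOOOO
OOOOOOOOOOOOOOOO
................
................
OOOOOOOOOOOOOOOO

Derivation:
Op 1 fold_down: fold axis h@4; visible region now rows[4,8) x cols[0,16) = 4x16
Op 2 fold_left: fold axis v@8; visible region now rows[4,8) x cols[0,8) = 4x8
Op 3 fold_right: fold axis v@4; visible region now rows[4,8) x cols[4,8) = 4x4
Op 4 fold_right: fold axis v@6; visible region now rows[4,8) x cols[6,8) = 4x2
Op 5 fold_down: fold axis h@6; visible region now rows[6,8) x cols[6,8) = 2x2
Op 6 cut(1, 0): punch at orig (7,6); cuts so far [(7, 6)]; region rows[6,8) x cols[6,8) = 2x2
Op 7 cut(1, 1): punch at orig (7,7); cuts so far [(7, 6), (7, 7)]; region rows[6,8) x cols[6,8) = 2x2
Unfold 1 (reflect across h@6): 4 holes -> [(4, 6), (4, 7), (7, 6), (7, 7)]
Unfold 2 (reflect across v@6): 8 holes -> [(4, 4), (4, 5), (4, 6), (4, 7), (7, 4), (7, 5), (7, 6), (7, 7)]
Unfold 3 (reflect across v@4): 16 holes -> [(4, 0), (4, 1), (4, 2), (4, 3), (4, 4), (4, 5), (4, 6), (4, 7), (7, 0), (7, 1), (7, 2), (7, 3), (7, 4), (7, 5), (7, 6), (7, 7)]
Unfold 4 (reflect across v@8): 32 holes -> [(4, 0), (4, 1), (4, 2), (4, 3), (4, 4), (4, 5), (4, 6), (4, 7), (4, 8), (4, 9), (4, 10), (4, 11), (4, 12), (4, 13), (4, 14), (4, 15), (7, 0), (7, 1), (7, 2), (7, 3), (7, 4), (7, 5), (7, 6), (7, 7), (7, 8), (7, 9), (7, 10), (7, 11), (7, 12), (7, 13), (7, 14), (7, 15)]
Unfold 5 (reflect across h@4): 64 holes -> [(0, 0), (0, 1), (0, 2), (0, 3), (0, 4), (0, 5), (0, 6), (0, 7), (0, 8), (0, 9), (0, 10), (0, 11), (0, 12), (0, 13), (0, 14), (0, 15), (3, 0), (3, 1), (3, 2), (3, 3), (3, 4), (3, 5), (3, 6), (3, 7), (3, 8), (3, 9), (3, 10), (3, 11), (3, 12), (3, 13), (3, 14), (3, 15), (4, 0), (4, 1), (4, 2), (4, 3), (4, 4), (4, 5), (4, 6), (4, 7), (4, 8), (4, 9), (4, 10), (4, 11), (4, 12), (4, 13), (4, 14), (4, 15), (7, 0), (7, 1), (7, 2), (7, 3), (7, 4), (7, 5), (7, 6), (7, 7), (7, 8), (7, 9), (7, 10), (7, 11), (7, 12), (7, 13), (7, 14), (7, 15)]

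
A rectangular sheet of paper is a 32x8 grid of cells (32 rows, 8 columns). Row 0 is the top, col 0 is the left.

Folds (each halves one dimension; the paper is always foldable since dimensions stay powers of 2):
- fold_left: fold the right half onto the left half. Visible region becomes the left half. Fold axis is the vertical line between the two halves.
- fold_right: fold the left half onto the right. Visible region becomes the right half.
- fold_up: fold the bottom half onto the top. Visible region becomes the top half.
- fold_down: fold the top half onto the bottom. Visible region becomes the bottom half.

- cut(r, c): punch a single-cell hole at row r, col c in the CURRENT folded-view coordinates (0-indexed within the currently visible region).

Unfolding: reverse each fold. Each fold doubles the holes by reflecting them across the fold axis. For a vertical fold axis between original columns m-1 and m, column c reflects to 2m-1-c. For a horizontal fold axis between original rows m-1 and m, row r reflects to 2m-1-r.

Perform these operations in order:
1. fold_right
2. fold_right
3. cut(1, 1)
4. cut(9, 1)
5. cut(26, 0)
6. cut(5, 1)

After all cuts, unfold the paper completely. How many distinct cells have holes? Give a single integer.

Answer: 16

Derivation:
Op 1 fold_right: fold axis v@4; visible region now rows[0,32) x cols[4,8) = 32x4
Op 2 fold_right: fold axis v@6; visible region now rows[0,32) x cols[6,8) = 32x2
Op 3 cut(1, 1): punch at orig (1,7); cuts so far [(1, 7)]; region rows[0,32) x cols[6,8) = 32x2
Op 4 cut(9, 1): punch at orig (9,7); cuts so far [(1, 7), (9, 7)]; region rows[0,32) x cols[6,8) = 32x2
Op 5 cut(26, 0): punch at orig (26,6); cuts so far [(1, 7), (9, 7), (26, 6)]; region rows[0,32) x cols[6,8) = 32x2
Op 6 cut(5, 1): punch at orig (5,7); cuts so far [(1, 7), (5, 7), (9, 7), (26, 6)]; region rows[0,32) x cols[6,8) = 32x2
Unfold 1 (reflect across v@6): 8 holes -> [(1, 4), (1, 7), (5, 4), (5, 7), (9, 4), (9, 7), (26, 5), (26, 6)]
Unfold 2 (reflect across v@4): 16 holes -> [(1, 0), (1, 3), (1, 4), (1, 7), (5, 0), (5, 3), (5, 4), (5, 7), (9, 0), (9, 3), (9, 4), (9, 7), (26, 1), (26, 2), (26, 5), (26, 6)]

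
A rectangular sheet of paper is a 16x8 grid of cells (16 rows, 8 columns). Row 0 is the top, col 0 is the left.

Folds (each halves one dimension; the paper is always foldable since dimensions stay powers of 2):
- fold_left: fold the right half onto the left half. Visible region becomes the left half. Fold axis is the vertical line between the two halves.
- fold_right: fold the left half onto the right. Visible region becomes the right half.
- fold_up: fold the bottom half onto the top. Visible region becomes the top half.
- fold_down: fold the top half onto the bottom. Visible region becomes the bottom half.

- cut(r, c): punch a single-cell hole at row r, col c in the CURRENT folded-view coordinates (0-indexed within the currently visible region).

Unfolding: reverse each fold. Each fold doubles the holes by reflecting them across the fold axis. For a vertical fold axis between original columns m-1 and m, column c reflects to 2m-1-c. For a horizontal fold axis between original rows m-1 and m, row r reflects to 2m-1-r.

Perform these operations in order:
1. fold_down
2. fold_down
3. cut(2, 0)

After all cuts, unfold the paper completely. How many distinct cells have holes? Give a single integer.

Op 1 fold_down: fold axis h@8; visible region now rows[8,16) x cols[0,8) = 8x8
Op 2 fold_down: fold axis h@12; visible region now rows[12,16) x cols[0,8) = 4x8
Op 3 cut(2, 0): punch at orig (14,0); cuts so far [(14, 0)]; region rows[12,16) x cols[0,8) = 4x8
Unfold 1 (reflect across h@12): 2 holes -> [(9, 0), (14, 0)]
Unfold 2 (reflect across h@8): 4 holes -> [(1, 0), (6, 0), (9, 0), (14, 0)]

Answer: 4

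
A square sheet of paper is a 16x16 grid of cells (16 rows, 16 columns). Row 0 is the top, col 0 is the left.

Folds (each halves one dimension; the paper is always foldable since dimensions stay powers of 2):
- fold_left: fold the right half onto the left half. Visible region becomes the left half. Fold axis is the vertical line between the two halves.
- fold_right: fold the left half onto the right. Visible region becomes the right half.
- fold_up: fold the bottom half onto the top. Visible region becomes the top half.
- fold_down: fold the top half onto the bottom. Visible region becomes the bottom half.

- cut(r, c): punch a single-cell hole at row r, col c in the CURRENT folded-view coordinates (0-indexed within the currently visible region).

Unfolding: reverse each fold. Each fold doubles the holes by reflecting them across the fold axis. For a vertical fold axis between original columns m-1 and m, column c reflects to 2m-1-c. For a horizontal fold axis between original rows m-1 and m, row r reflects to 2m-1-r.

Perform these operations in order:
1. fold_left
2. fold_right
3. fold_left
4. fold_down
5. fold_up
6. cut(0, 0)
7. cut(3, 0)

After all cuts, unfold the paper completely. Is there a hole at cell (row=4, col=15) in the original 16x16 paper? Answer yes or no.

Op 1 fold_left: fold axis v@8; visible region now rows[0,16) x cols[0,8) = 16x8
Op 2 fold_right: fold axis v@4; visible region now rows[0,16) x cols[4,8) = 16x4
Op 3 fold_left: fold axis v@6; visible region now rows[0,16) x cols[4,6) = 16x2
Op 4 fold_down: fold axis h@8; visible region now rows[8,16) x cols[4,6) = 8x2
Op 5 fold_up: fold axis h@12; visible region now rows[8,12) x cols[4,6) = 4x2
Op 6 cut(0, 0): punch at orig (8,4); cuts so far [(8, 4)]; region rows[8,12) x cols[4,6) = 4x2
Op 7 cut(3, 0): punch at orig (11,4); cuts so far [(8, 4), (11, 4)]; region rows[8,12) x cols[4,6) = 4x2
Unfold 1 (reflect across h@12): 4 holes -> [(8, 4), (11, 4), (12, 4), (15, 4)]
Unfold 2 (reflect across h@8): 8 holes -> [(0, 4), (3, 4), (4, 4), (7, 4), (8, 4), (11, 4), (12, 4), (15, 4)]
Unfold 3 (reflect across v@6): 16 holes -> [(0, 4), (0, 7), (3, 4), (3, 7), (4, 4), (4, 7), (7, 4), (7, 7), (8, 4), (8, 7), (11, 4), (11, 7), (12, 4), (12, 7), (15, 4), (15, 7)]
Unfold 4 (reflect across v@4): 32 holes -> [(0, 0), (0, 3), (0, 4), (0, 7), (3, 0), (3, 3), (3, 4), (3, 7), (4, 0), (4, 3), (4, 4), (4, 7), (7, 0), (7, 3), (7, 4), (7, 7), (8, 0), (8, 3), (8, 4), (8, 7), (11, 0), (11, 3), (11, 4), (11, 7), (12, 0), (12, 3), (12, 4), (12, 7), (15, 0), (15, 3), (15, 4), (15, 7)]
Unfold 5 (reflect across v@8): 64 holes -> [(0, 0), (0, 3), (0, 4), (0, 7), (0, 8), (0, 11), (0, 12), (0, 15), (3, 0), (3, 3), (3, 4), (3, 7), (3, 8), (3, 11), (3, 12), (3, 15), (4, 0), (4, 3), (4, 4), (4, 7), (4, 8), (4, 11), (4, 12), (4, 15), (7, 0), (7, 3), (7, 4), (7, 7), (7, 8), (7, 11), (7, 12), (7, 15), (8, 0), (8, 3), (8, 4), (8, 7), (8, 8), (8, 11), (8, 12), (8, 15), (11, 0), (11, 3), (11, 4), (11, 7), (11, 8), (11, 11), (11, 12), (11, 15), (12, 0), (12, 3), (12, 4), (12, 7), (12, 8), (12, 11), (12, 12), (12, 15), (15, 0), (15, 3), (15, 4), (15, 7), (15, 8), (15, 11), (15, 12), (15, 15)]
Holes: [(0, 0), (0, 3), (0, 4), (0, 7), (0, 8), (0, 11), (0, 12), (0, 15), (3, 0), (3, 3), (3, 4), (3, 7), (3, 8), (3, 11), (3, 12), (3, 15), (4, 0), (4, 3), (4, 4), (4, 7), (4, 8), (4, 11), (4, 12), (4, 15), (7, 0), (7, 3), (7, 4), (7, 7), (7, 8), (7, 11), (7, 12), (7, 15), (8, 0), (8, 3), (8, 4), (8, 7), (8, 8), (8, 11), (8, 12), (8, 15), (11, 0), (11, 3), (11, 4), (11, 7), (11, 8), (11, 11), (11, 12), (11, 15), (12, 0), (12, 3), (12, 4), (12, 7), (12, 8), (12, 11), (12, 12), (12, 15), (15, 0), (15, 3), (15, 4), (15, 7), (15, 8), (15, 11), (15, 12), (15, 15)]

Answer: yes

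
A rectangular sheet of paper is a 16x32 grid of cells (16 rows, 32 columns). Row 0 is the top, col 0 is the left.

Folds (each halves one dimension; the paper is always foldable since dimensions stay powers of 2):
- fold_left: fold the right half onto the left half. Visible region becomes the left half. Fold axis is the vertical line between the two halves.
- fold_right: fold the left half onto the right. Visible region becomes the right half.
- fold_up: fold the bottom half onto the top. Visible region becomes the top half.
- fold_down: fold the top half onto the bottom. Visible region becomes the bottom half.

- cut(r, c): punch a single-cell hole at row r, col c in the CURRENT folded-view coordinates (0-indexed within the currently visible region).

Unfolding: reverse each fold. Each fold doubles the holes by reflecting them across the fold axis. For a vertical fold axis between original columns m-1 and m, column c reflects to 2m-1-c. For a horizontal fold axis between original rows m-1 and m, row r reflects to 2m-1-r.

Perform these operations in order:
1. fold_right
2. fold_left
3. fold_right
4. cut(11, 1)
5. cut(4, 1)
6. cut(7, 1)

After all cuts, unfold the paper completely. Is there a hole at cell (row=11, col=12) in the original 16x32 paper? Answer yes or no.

Op 1 fold_right: fold axis v@16; visible region now rows[0,16) x cols[16,32) = 16x16
Op 2 fold_left: fold axis v@24; visible region now rows[0,16) x cols[16,24) = 16x8
Op 3 fold_right: fold axis v@20; visible region now rows[0,16) x cols[20,24) = 16x4
Op 4 cut(11, 1): punch at orig (11,21); cuts so far [(11, 21)]; region rows[0,16) x cols[20,24) = 16x4
Op 5 cut(4, 1): punch at orig (4,21); cuts so far [(4, 21), (11, 21)]; region rows[0,16) x cols[20,24) = 16x4
Op 6 cut(7, 1): punch at orig (7,21); cuts so far [(4, 21), (7, 21), (11, 21)]; region rows[0,16) x cols[20,24) = 16x4
Unfold 1 (reflect across v@20): 6 holes -> [(4, 18), (4, 21), (7, 18), (7, 21), (11, 18), (11, 21)]
Unfold 2 (reflect across v@24): 12 holes -> [(4, 18), (4, 21), (4, 26), (4, 29), (7, 18), (7, 21), (7, 26), (7, 29), (11, 18), (11, 21), (11, 26), (11, 29)]
Unfold 3 (reflect across v@16): 24 holes -> [(4, 2), (4, 5), (4, 10), (4, 13), (4, 18), (4, 21), (4, 26), (4, 29), (7, 2), (7, 5), (7, 10), (7, 13), (7, 18), (7, 21), (7, 26), (7, 29), (11, 2), (11, 5), (11, 10), (11, 13), (11, 18), (11, 21), (11, 26), (11, 29)]
Holes: [(4, 2), (4, 5), (4, 10), (4, 13), (4, 18), (4, 21), (4, 26), (4, 29), (7, 2), (7, 5), (7, 10), (7, 13), (7, 18), (7, 21), (7, 26), (7, 29), (11, 2), (11, 5), (11, 10), (11, 13), (11, 18), (11, 21), (11, 26), (11, 29)]

Answer: no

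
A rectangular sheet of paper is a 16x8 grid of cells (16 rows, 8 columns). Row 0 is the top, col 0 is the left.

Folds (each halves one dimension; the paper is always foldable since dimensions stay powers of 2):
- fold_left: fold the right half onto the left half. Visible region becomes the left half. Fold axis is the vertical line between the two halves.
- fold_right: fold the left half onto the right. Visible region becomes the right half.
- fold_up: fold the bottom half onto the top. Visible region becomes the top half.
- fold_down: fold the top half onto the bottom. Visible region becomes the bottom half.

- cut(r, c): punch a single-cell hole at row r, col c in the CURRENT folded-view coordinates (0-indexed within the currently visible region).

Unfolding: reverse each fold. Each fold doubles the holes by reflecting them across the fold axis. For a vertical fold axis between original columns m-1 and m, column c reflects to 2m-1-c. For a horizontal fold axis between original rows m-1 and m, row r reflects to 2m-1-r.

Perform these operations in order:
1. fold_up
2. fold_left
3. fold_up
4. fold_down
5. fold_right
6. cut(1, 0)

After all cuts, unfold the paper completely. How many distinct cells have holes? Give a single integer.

Answer: 32

Derivation:
Op 1 fold_up: fold axis h@8; visible region now rows[0,8) x cols[0,8) = 8x8
Op 2 fold_left: fold axis v@4; visible region now rows[0,8) x cols[0,4) = 8x4
Op 3 fold_up: fold axis h@4; visible region now rows[0,4) x cols[0,4) = 4x4
Op 4 fold_down: fold axis h@2; visible region now rows[2,4) x cols[0,4) = 2x4
Op 5 fold_right: fold axis v@2; visible region now rows[2,4) x cols[2,4) = 2x2
Op 6 cut(1, 0): punch at orig (3,2); cuts so far [(3, 2)]; region rows[2,4) x cols[2,4) = 2x2
Unfold 1 (reflect across v@2): 2 holes -> [(3, 1), (3, 2)]
Unfold 2 (reflect across h@2): 4 holes -> [(0, 1), (0, 2), (3, 1), (3, 2)]
Unfold 3 (reflect across h@4): 8 holes -> [(0, 1), (0, 2), (3, 1), (3, 2), (4, 1), (4, 2), (7, 1), (7, 2)]
Unfold 4 (reflect across v@4): 16 holes -> [(0, 1), (0, 2), (0, 5), (0, 6), (3, 1), (3, 2), (3, 5), (3, 6), (4, 1), (4, 2), (4, 5), (4, 6), (7, 1), (7, 2), (7, 5), (7, 6)]
Unfold 5 (reflect across h@8): 32 holes -> [(0, 1), (0, 2), (0, 5), (0, 6), (3, 1), (3, 2), (3, 5), (3, 6), (4, 1), (4, 2), (4, 5), (4, 6), (7, 1), (7, 2), (7, 5), (7, 6), (8, 1), (8, 2), (8, 5), (8, 6), (11, 1), (11, 2), (11, 5), (11, 6), (12, 1), (12, 2), (12, 5), (12, 6), (15, 1), (15, 2), (15, 5), (15, 6)]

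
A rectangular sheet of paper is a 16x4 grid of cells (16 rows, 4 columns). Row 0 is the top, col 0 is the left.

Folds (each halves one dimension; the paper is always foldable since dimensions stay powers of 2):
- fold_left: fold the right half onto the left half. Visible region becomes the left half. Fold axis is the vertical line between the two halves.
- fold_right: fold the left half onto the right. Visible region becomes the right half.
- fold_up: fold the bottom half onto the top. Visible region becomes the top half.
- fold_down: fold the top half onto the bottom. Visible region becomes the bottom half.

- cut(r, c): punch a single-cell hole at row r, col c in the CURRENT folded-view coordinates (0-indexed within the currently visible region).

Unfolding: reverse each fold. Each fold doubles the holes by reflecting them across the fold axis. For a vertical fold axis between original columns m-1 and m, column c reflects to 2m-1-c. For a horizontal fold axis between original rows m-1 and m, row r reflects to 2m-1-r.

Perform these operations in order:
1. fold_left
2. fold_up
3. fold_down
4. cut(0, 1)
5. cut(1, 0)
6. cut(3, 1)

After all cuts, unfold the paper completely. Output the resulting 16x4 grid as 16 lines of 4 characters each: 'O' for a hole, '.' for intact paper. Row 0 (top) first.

Op 1 fold_left: fold axis v@2; visible region now rows[0,16) x cols[0,2) = 16x2
Op 2 fold_up: fold axis h@8; visible region now rows[0,8) x cols[0,2) = 8x2
Op 3 fold_down: fold axis h@4; visible region now rows[4,8) x cols[0,2) = 4x2
Op 4 cut(0, 1): punch at orig (4,1); cuts so far [(4, 1)]; region rows[4,8) x cols[0,2) = 4x2
Op 5 cut(1, 0): punch at orig (5,0); cuts so far [(4, 1), (5, 0)]; region rows[4,8) x cols[0,2) = 4x2
Op 6 cut(3, 1): punch at orig (7,1); cuts so far [(4, 1), (5, 0), (7, 1)]; region rows[4,8) x cols[0,2) = 4x2
Unfold 1 (reflect across h@4): 6 holes -> [(0, 1), (2, 0), (3, 1), (4, 1), (5, 0), (7, 1)]
Unfold 2 (reflect across h@8): 12 holes -> [(0, 1), (2, 0), (3, 1), (4, 1), (5, 0), (7, 1), (8, 1), (10, 0), (11, 1), (12, 1), (13, 0), (15, 1)]
Unfold 3 (reflect across v@2): 24 holes -> [(0, 1), (0, 2), (2, 0), (2, 3), (3, 1), (3, 2), (4, 1), (4, 2), (5, 0), (5, 3), (7, 1), (7, 2), (8, 1), (8, 2), (10, 0), (10, 3), (11, 1), (11, 2), (12, 1), (12, 2), (13, 0), (13, 3), (15, 1), (15, 2)]

Answer: .OO.
....
O..O
.OO.
.OO.
O..O
....
.OO.
.OO.
....
O..O
.OO.
.OO.
O..O
....
.OO.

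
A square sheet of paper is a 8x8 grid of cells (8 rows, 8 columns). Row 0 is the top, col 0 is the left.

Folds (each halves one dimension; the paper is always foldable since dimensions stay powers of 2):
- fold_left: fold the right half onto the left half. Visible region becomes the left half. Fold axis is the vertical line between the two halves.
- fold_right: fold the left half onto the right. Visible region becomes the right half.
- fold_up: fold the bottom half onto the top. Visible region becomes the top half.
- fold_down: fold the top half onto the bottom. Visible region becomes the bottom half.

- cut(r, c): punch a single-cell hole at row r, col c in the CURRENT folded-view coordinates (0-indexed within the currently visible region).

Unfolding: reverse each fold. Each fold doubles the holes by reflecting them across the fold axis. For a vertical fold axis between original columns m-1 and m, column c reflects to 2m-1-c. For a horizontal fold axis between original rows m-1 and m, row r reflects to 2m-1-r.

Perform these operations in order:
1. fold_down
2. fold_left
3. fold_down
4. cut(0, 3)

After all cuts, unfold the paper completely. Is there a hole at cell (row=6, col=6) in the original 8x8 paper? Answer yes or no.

Answer: no

Derivation:
Op 1 fold_down: fold axis h@4; visible region now rows[4,8) x cols[0,8) = 4x8
Op 2 fold_left: fold axis v@4; visible region now rows[4,8) x cols[0,4) = 4x4
Op 3 fold_down: fold axis h@6; visible region now rows[6,8) x cols[0,4) = 2x4
Op 4 cut(0, 3): punch at orig (6,3); cuts so far [(6, 3)]; region rows[6,8) x cols[0,4) = 2x4
Unfold 1 (reflect across h@6): 2 holes -> [(5, 3), (6, 3)]
Unfold 2 (reflect across v@4): 4 holes -> [(5, 3), (5, 4), (6, 3), (6, 4)]
Unfold 3 (reflect across h@4): 8 holes -> [(1, 3), (1, 4), (2, 3), (2, 4), (5, 3), (5, 4), (6, 3), (6, 4)]
Holes: [(1, 3), (1, 4), (2, 3), (2, 4), (5, 3), (5, 4), (6, 3), (6, 4)]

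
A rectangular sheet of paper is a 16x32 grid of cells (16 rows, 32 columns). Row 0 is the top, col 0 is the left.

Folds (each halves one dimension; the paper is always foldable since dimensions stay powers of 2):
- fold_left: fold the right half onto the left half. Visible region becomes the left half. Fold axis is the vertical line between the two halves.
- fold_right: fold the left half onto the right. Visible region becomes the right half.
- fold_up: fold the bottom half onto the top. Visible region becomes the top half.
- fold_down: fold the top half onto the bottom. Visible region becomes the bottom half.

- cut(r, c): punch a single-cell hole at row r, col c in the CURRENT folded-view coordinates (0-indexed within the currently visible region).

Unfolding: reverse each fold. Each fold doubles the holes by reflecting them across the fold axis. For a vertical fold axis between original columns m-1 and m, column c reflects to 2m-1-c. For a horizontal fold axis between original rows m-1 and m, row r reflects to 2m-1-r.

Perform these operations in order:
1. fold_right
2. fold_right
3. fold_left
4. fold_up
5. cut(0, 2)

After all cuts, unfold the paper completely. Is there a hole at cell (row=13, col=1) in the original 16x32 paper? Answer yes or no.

Answer: no

Derivation:
Op 1 fold_right: fold axis v@16; visible region now rows[0,16) x cols[16,32) = 16x16
Op 2 fold_right: fold axis v@24; visible region now rows[0,16) x cols[24,32) = 16x8
Op 3 fold_left: fold axis v@28; visible region now rows[0,16) x cols[24,28) = 16x4
Op 4 fold_up: fold axis h@8; visible region now rows[0,8) x cols[24,28) = 8x4
Op 5 cut(0, 2): punch at orig (0,26); cuts so far [(0, 26)]; region rows[0,8) x cols[24,28) = 8x4
Unfold 1 (reflect across h@8): 2 holes -> [(0, 26), (15, 26)]
Unfold 2 (reflect across v@28): 4 holes -> [(0, 26), (0, 29), (15, 26), (15, 29)]
Unfold 3 (reflect across v@24): 8 holes -> [(0, 18), (0, 21), (0, 26), (0, 29), (15, 18), (15, 21), (15, 26), (15, 29)]
Unfold 4 (reflect across v@16): 16 holes -> [(0, 2), (0, 5), (0, 10), (0, 13), (0, 18), (0, 21), (0, 26), (0, 29), (15, 2), (15, 5), (15, 10), (15, 13), (15, 18), (15, 21), (15, 26), (15, 29)]
Holes: [(0, 2), (0, 5), (0, 10), (0, 13), (0, 18), (0, 21), (0, 26), (0, 29), (15, 2), (15, 5), (15, 10), (15, 13), (15, 18), (15, 21), (15, 26), (15, 29)]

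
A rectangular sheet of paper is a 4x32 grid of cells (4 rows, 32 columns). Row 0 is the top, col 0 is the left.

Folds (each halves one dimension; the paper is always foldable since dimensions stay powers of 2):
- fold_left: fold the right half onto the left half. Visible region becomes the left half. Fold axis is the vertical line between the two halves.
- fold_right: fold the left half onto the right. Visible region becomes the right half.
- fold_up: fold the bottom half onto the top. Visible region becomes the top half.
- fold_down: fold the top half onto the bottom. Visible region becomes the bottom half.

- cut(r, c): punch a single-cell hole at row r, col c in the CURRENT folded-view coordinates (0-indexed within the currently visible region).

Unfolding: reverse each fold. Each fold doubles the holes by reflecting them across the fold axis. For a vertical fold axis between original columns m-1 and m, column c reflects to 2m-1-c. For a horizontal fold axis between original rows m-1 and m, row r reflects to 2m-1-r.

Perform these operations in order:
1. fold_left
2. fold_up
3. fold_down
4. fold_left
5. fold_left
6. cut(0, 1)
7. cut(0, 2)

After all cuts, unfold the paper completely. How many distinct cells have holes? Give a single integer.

Answer: 64

Derivation:
Op 1 fold_left: fold axis v@16; visible region now rows[0,4) x cols[0,16) = 4x16
Op 2 fold_up: fold axis h@2; visible region now rows[0,2) x cols[0,16) = 2x16
Op 3 fold_down: fold axis h@1; visible region now rows[1,2) x cols[0,16) = 1x16
Op 4 fold_left: fold axis v@8; visible region now rows[1,2) x cols[0,8) = 1x8
Op 5 fold_left: fold axis v@4; visible region now rows[1,2) x cols[0,4) = 1x4
Op 6 cut(0, 1): punch at orig (1,1); cuts so far [(1, 1)]; region rows[1,2) x cols[0,4) = 1x4
Op 7 cut(0, 2): punch at orig (1,2); cuts so far [(1, 1), (1, 2)]; region rows[1,2) x cols[0,4) = 1x4
Unfold 1 (reflect across v@4): 4 holes -> [(1, 1), (1, 2), (1, 5), (1, 6)]
Unfold 2 (reflect across v@8): 8 holes -> [(1, 1), (1, 2), (1, 5), (1, 6), (1, 9), (1, 10), (1, 13), (1, 14)]
Unfold 3 (reflect across h@1): 16 holes -> [(0, 1), (0, 2), (0, 5), (0, 6), (0, 9), (0, 10), (0, 13), (0, 14), (1, 1), (1, 2), (1, 5), (1, 6), (1, 9), (1, 10), (1, 13), (1, 14)]
Unfold 4 (reflect across h@2): 32 holes -> [(0, 1), (0, 2), (0, 5), (0, 6), (0, 9), (0, 10), (0, 13), (0, 14), (1, 1), (1, 2), (1, 5), (1, 6), (1, 9), (1, 10), (1, 13), (1, 14), (2, 1), (2, 2), (2, 5), (2, 6), (2, 9), (2, 10), (2, 13), (2, 14), (3, 1), (3, 2), (3, 5), (3, 6), (3, 9), (3, 10), (3, 13), (3, 14)]
Unfold 5 (reflect across v@16): 64 holes -> [(0, 1), (0, 2), (0, 5), (0, 6), (0, 9), (0, 10), (0, 13), (0, 14), (0, 17), (0, 18), (0, 21), (0, 22), (0, 25), (0, 26), (0, 29), (0, 30), (1, 1), (1, 2), (1, 5), (1, 6), (1, 9), (1, 10), (1, 13), (1, 14), (1, 17), (1, 18), (1, 21), (1, 22), (1, 25), (1, 26), (1, 29), (1, 30), (2, 1), (2, 2), (2, 5), (2, 6), (2, 9), (2, 10), (2, 13), (2, 14), (2, 17), (2, 18), (2, 21), (2, 22), (2, 25), (2, 26), (2, 29), (2, 30), (3, 1), (3, 2), (3, 5), (3, 6), (3, 9), (3, 10), (3, 13), (3, 14), (3, 17), (3, 18), (3, 21), (3, 22), (3, 25), (3, 26), (3, 29), (3, 30)]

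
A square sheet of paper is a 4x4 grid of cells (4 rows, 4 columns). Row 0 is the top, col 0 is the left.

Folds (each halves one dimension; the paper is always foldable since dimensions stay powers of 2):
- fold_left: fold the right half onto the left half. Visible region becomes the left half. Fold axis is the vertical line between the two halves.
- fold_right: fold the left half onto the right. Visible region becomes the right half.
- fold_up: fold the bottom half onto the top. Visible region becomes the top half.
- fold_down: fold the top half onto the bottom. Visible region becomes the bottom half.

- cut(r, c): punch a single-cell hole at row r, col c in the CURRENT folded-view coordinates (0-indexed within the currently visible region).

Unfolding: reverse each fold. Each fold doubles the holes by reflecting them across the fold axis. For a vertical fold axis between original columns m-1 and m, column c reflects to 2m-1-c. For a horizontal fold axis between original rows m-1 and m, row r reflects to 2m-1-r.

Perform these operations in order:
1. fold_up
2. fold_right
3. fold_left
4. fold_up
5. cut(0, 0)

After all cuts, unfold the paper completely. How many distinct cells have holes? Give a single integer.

Answer: 16

Derivation:
Op 1 fold_up: fold axis h@2; visible region now rows[0,2) x cols[0,4) = 2x4
Op 2 fold_right: fold axis v@2; visible region now rows[0,2) x cols[2,4) = 2x2
Op 3 fold_left: fold axis v@3; visible region now rows[0,2) x cols[2,3) = 2x1
Op 4 fold_up: fold axis h@1; visible region now rows[0,1) x cols[2,3) = 1x1
Op 5 cut(0, 0): punch at orig (0,2); cuts so far [(0, 2)]; region rows[0,1) x cols[2,3) = 1x1
Unfold 1 (reflect across h@1): 2 holes -> [(0, 2), (1, 2)]
Unfold 2 (reflect across v@3): 4 holes -> [(0, 2), (0, 3), (1, 2), (1, 3)]
Unfold 3 (reflect across v@2): 8 holes -> [(0, 0), (0, 1), (0, 2), (0, 3), (1, 0), (1, 1), (1, 2), (1, 3)]
Unfold 4 (reflect across h@2): 16 holes -> [(0, 0), (0, 1), (0, 2), (0, 3), (1, 0), (1, 1), (1, 2), (1, 3), (2, 0), (2, 1), (2, 2), (2, 3), (3, 0), (3, 1), (3, 2), (3, 3)]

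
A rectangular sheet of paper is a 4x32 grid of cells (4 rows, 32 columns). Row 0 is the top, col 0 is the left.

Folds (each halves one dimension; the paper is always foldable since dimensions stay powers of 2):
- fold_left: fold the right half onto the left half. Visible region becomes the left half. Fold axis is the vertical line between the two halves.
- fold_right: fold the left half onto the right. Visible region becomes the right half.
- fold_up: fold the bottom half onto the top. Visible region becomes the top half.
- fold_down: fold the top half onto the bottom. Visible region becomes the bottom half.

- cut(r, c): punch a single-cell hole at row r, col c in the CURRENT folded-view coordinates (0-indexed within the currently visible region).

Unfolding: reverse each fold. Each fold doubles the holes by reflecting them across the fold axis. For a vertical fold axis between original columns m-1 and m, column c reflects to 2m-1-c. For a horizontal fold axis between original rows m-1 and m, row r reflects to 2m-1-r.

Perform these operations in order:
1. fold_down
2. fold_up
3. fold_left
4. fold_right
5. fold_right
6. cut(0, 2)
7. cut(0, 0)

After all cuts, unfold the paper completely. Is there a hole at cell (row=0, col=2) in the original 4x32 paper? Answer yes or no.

Op 1 fold_down: fold axis h@2; visible region now rows[2,4) x cols[0,32) = 2x32
Op 2 fold_up: fold axis h@3; visible region now rows[2,3) x cols[0,32) = 1x32
Op 3 fold_left: fold axis v@16; visible region now rows[2,3) x cols[0,16) = 1x16
Op 4 fold_right: fold axis v@8; visible region now rows[2,3) x cols[8,16) = 1x8
Op 5 fold_right: fold axis v@12; visible region now rows[2,3) x cols[12,16) = 1x4
Op 6 cut(0, 2): punch at orig (2,14); cuts so far [(2, 14)]; region rows[2,3) x cols[12,16) = 1x4
Op 7 cut(0, 0): punch at orig (2,12); cuts so far [(2, 12), (2, 14)]; region rows[2,3) x cols[12,16) = 1x4
Unfold 1 (reflect across v@12): 4 holes -> [(2, 9), (2, 11), (2, 12), (2, 14)]
Unfold 2 (reflect across v@8): 8 holes -> [(2, 1), (2, 3), (2, 4), (2, 6), (2, 9), (2, 11), (2, 12), (2, 14)]
Unfold 3 (reflect across v@16): 16 holes -> [(2, 1), (2, 3), (2, 4), (2, 6), (2, 9), (2, 11), (2, 12), (2, 14), (2, 17), (2, 19), (2, 20), (2, 22), (2, 25), (2, 27), (2, 28), (2, 30)]
Unfold 4 (reflect across h@3): 32 holes -> [(2, 1), (2, 3), (2, 4), (2, 6), (2, 9), (2, 11), (2, 12), (2, 14), (2, 17), (2, 19), (2, 20), (2, 22), (2, 25), (2, 27), (2, 28), (2, 30), (3, 1), (3, 3), (3, 4), (3, 6), (3, 9), (3, 11), (3, 12), (3, 14), (3, 17), (3, 19), (3, 20), (3, 22), (3, 25), (3, 27), (3, 28), (3, 30)]
Unfold 5 (reflect across h@2): 64 holes -> [(0, 1), (0, 3), (0, 4), (0, 6), (0, 9), (0, 11), (0, 12), (0, 14), (0, 17), (0, 19), (0, 20), (0, 22), (0, 25), (0, 27), (0, 28), (0, 30), (1, 1), (1, 3), (1, 4), (1, 6), (1, 9), (1, 11), (1, 12), (1, 14), (1, 17), (1, 19), (1, 20), (1, 22), (1, 25), (1, 27), (1, 28), (1, 30), (2, 1), (2, 3), (2, 4), (2, 6), (2, 9), (2, 11), (2, 12), (2, 14), (2, 17), (2, 19), (2, 20), (2, 22), (2, 25), (2, 27), (2, 28), (2, 30), (3, 1), (3, 3), (3, 4), (3, 6), (3, 9), (3, 11), (3, 12), (3, 14), (3, 17), (3, 19), (3, 20), (3, 22), (3, 25), (3, 27), (3, 28), (3, 30)]
Holes: [(0, 1), (0, 3), (0, 4), (0, 6), (0, 9), (0, 11), (0, 12), (0, 14), (0, 17), (0, 19), (0, 20), (0, 22), (0, 25), (0, 27), (0, 28), (0, 30), (1, 1), (1, 3), (1, 4), (1, 6), (1, 9), (1, 11), (1, 12), (1, 14), (1, 17), (1, 19), (1, 20), (1, 22), (1, 25), (1, 27), (1, 28), (1, 30), (2, 1), (2, 3), (2, 4), (2, 6), (2, 9), (2, 11), (2, 12), (2, 14), (2, 17), (2, 19), (2, 20), (2, 22), (2, 25), (2, 27), (2, 28), (2, 30), (3, 1), (3, 3), (3, 4), (3, 6), (3, 9), (3, 11), (3, 12), (3, 14), (3, 17), (3, 19), (3, 20), (3, 22), (3, 25), (3, 27), (3, 28), (3, 30)]

Answer: no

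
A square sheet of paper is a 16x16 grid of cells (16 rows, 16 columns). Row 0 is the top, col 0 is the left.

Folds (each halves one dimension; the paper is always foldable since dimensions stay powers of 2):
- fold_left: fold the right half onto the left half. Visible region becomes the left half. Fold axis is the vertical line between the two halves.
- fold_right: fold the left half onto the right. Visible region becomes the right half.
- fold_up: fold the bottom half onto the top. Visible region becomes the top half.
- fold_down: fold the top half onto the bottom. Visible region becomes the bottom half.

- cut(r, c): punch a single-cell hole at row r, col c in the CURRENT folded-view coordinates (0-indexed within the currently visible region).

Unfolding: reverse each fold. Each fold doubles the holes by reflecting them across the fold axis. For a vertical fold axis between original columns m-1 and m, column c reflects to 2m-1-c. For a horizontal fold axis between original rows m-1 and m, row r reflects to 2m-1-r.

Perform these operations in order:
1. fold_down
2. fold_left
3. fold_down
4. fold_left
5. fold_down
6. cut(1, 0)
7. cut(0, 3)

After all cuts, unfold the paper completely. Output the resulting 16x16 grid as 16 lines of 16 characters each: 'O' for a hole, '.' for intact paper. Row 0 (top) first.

Op 1 fold_down: fold axis h@8; visible region now rows[8,16) x cols[0,16) = 8x16
Op 2 fold_left: fold axis v@8; visible region now rows[8,16) x cols[0,8) = 8x8
Op 3 fold_down: fold axis h@12; visible region now rows[12,16) x cols[0,8) = 4x8
Op 4 fold_left: fold axis v@4; visible region now rows[12,16) x cols[0,4) = 4x4
Op 5 fold_down: fold axis h@14; visible region now rows[14,16) x cols[0,4) = 2x4
Op 6 cut(1, 0): punch at orig (15,0); cuts so far [(15, 0)]; region rows[14,16) x cols[0,4) = 2x4
Op 7 cut(0, 3): punch at orig (14,3); cuts so far [(14, 3), (15, 0)]; region rows[14,16) x cols[0,4) = 2x4
Unfold 1 (reflect across h@14): 4 holes -> [(12, 0), (13, 3), (14, 3), (15, 0)]
Unfold 2 (reflect across v@4): 8 holes -> [(12, 0), (12, 7), (13, 3), (13, 4), (14, 3), (14, 4), (15, 0), (15, 7)]
Unfold 3 (reflect across h@12): 16 holes -> [(8, 0), (8, 7), (9, 3), (9, 4), (10, 3), (10, 4), (11, 0), (11, 7), (12, 0), (12, 7), (13, 3), (13, 4), (14, 3), (14, 4), (15, 0), (15, 7)]
Unfold 4 (reflect across v@8): 32 holes -> [(8, 0), (8, 7), (8, 8), (8, 15), (9, 3), (9, 4), (9, 11), (9, 12), (10, 3), (10, 4), (10, 11), (10, 12), (11, 0), (11, 7), (11, 8), (11, 15), (12, 0), (12, 7), (12, 8), (12, 15), (13, 3), (13, 4), (13, 11), (13, 12), (14, 3), (14, 4), (14, 11), (14, 12), (15, 0), (15, 7), (15, 8), (15, 15)]
Unfold 5 (reflect across h@8): 64 holes -> [(0, 0), (0, 7), (0, 8), (0, 15), (1, 3), (1, 4), (1, 11), (1, 12), (2, 3), (2, 4), (2, 11), (2, 12), (3, 0), (3, 7), (3, 8), (3, 15), (4, 0), (4, 7), (4, 8), (4, 15), (5, 3), (5, 4), (5, 11), (5, 12), (6, 3), (6, 4), (6, 11), (6, 12), (7, 0), (7, 7), (7, 8), (7, 15), (8, 0), (8, 7), (8, 8), (8, 15), (9, 3), (9, 4), (9, 11), (9, 12), (10, 3), (10, 4), (10, 11), (10, 12), (11, 0), (11, 7), (11, 8), (11, 15), (12, 0), (12, 7), (12, 8), (12, 15), (13, 3), (13, 4), (13, 11), (13, 12), (14, 3), (14, 4), (14, 11), (14, 12), (15, 0), (15, 7), (15, 8), (15, 15)]

Answer: O......OO......O
...OO......OO...
...OO......OO...
O......OO......O
O......OO......O
...OO......OO...
...OO......OO...
O......OO......O
O......OO......O
...OO......OO...
...OO......OO...
O......OO......O
O......OO......O
...OO......OO...
...OO......OO...
O......OO......O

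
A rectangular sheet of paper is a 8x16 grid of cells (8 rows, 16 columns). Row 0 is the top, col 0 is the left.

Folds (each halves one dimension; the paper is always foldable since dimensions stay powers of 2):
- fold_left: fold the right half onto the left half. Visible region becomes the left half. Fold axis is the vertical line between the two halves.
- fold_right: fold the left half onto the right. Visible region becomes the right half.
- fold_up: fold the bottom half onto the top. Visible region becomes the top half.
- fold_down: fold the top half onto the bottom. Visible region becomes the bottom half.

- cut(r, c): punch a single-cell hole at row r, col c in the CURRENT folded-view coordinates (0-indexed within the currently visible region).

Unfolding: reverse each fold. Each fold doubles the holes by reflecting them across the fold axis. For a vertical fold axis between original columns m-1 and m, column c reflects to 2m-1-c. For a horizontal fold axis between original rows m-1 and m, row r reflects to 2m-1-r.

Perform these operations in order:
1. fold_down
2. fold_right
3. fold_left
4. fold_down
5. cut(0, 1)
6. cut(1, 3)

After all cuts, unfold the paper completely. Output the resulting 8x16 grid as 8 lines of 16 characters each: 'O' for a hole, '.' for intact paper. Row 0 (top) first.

Op 1 fold_down: fold axis h@4; visible region now rows[4,8) x cols[0,16) = 4x16
Op 2 fold_right: fold axis v@8; visible region now rows[4,8) x cols[8,16) = 4x8
Op 3 fold_left: fold axis v@12; visible region now rows[4,8) x cols[8,12) = 4x4
Op 4 fold_down: fold axis h@6; visible region now rows[6,8) x cols[8,12) = 2x4
Op 5 cut(0, 1): punch at orig (6,9); cuts so far [(6, 9)]; region rows[6,8) x cols[8,12) = 2x4
Op 6 cut(1, 3): punch at orig (7,11); cuts so far [(6, 9), (7, 11)]; region rows[6,8) x cols[8,12) = 2x4
Unfold 1 (reflect across h@6): 4 holes -> [(4, 11), (5, 9), (6, 9), (7, 11)]
Unfold 2 (reflect across v@12): 8 holes -> [(4, 11), (4, 12), (5, 9), (5, 14), (6, 9), (6, 14), (7, 11), (7, 12)]
Unfold 3 (reflect across v@8): 16 holes -> [(4, 3), (4, 4), (4, 11), (4, 12), (5, 1), (5, 6), (5, 9), (5, 14), (6, 1), (6, 6), (6, 9), (6, 14), (7, 3), (7, 4), (7, 11), (7, 12)]
Unfold 4 (reflect across h@4): 32 holes -> [(0, 3), (0, 4), (0, 11), (0, 12), (1, 1), (1, 6), (1, 9), (1, 14), (2, 1), (2, 6), (2, 9), (2, 14), (3, 3), (3, 4), (3, 11), (3, 12), (4, 3), (4, 4), (4, 11), (4, 12), (5, 1), (5, 6), (5, 9), (5, 14), (6, 1), (6, 6), (6, 9), (6, 14), (7, 3), (7, 4), (7, 11), (7, 12)]

Answer: ...OO......OO...
.O....O..O....O.
.O....O..O....O.
...OO......OO...
...OO......OO...
.O....O..O....O.
.O....O..O....O.
...OO......OO...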